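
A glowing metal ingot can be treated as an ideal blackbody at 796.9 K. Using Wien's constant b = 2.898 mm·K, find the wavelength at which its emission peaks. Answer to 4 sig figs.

λ_max ≈ 3.637 μm

Wien's displacement law: λ_max = b/T = (2.898×10⁻³ m·K)/(796.9 K) = 3.6366×10⁻⁶ m.
That is 3.637 μm, in the infrared range.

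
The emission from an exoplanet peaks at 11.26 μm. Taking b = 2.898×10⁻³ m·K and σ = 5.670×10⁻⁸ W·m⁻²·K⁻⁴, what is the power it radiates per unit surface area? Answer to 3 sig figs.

I ≈ 249 W/m²

Wien's law: T = b/λ_max = 2.898×10⁻³/1.126×10⁻⁵ = 257.371 K.
Then I = σT⁴ = 5.670×10⁻⁸×(257.371)⁴ = 249 W/m².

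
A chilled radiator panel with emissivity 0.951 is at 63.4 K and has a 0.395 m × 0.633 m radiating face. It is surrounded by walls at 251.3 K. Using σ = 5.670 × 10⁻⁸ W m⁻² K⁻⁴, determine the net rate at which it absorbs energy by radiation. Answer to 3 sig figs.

Area A = 0.395 × 0.633 = 0.250035 m².
Net radiated power P_net = εσA(T⁴ − T₀⁴) = 0.951×5.670×10⁻⁸×0.250035×(63.4⁴ − 251.3⁴).
T⁴ − T₀⁴ = 1.61569×10⁷ − 3.98814×10⁹ = -3.97198×10⁹ K⁴, so P_net = -53.6 W — negative, meaning a net gain of 53.6 W.

Net gain ≈ 53.6 W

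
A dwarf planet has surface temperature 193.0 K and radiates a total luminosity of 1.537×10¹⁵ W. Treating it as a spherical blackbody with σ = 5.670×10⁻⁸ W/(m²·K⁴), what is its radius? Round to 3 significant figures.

L = 4πR²σT⁴ ⇒ R = √(L/(4πσT⁴)).
σT⁴ = 78.6706 W/m², so R = √(1.537×10¹⁵/(4π×78.6706)) = 1.25×10⁶ m.

R ≈ 1.25×10⁶ m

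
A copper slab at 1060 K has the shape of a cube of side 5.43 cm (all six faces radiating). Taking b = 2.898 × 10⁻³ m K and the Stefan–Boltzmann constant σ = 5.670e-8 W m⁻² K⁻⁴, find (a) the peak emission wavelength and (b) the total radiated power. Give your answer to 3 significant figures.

λ_max ≈ 2.73 μm; P ≈ 1.27×10³ W

(a) λ_max = b/T = 2.898×10⁻³/1060 = 2.734×10⁻⁶ m = 2.73 μm.
Area A = 6s² = 6×(0.0543 m)² = 0.0176909 m².
(b) P = σAT⁴ = 5.670×10⁻⁸×0.0176909×(1060)⁴ = 1.27×10³ W.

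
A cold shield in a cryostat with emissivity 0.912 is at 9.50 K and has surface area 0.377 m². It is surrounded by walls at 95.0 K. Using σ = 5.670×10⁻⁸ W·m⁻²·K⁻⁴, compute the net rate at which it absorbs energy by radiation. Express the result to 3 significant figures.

Net gain ≈ 1.59 W

Area A = 0.377 m².
Net radiated power P_net = εσA(T⁴ − T₀⁴) = 0.912×5.670×10⁻⁸×0.377×(9.50⁴ − 95.0⁴).
T⁴ − T₀⁴ = 8145.06 − 8.14506×10⁷ = -8.14425×10⁷ K⁴, so P_net = -1.59 W — negative, meaning a net gain of 1.59 W.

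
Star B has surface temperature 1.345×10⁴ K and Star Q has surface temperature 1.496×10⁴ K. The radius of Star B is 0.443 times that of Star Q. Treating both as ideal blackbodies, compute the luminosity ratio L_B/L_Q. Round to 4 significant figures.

L ∝ R²T⁴, so L_B/L_Q = (R_B/R_Q)²(T_B/T_Q)⁴ = (0.443)² × (1.345×10⁴/1.496×10⁴)⁴ = 0.196249 × 0.653375 = 0.1282.

L_B/L_Q ≈ 0.1282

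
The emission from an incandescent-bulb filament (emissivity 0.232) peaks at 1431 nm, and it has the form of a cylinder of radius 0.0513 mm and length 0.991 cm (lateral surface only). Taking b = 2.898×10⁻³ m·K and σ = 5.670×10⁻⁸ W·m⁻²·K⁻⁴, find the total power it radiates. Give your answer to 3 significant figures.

P ≈ 0.707 W

Wien's law: T = b/λ_max = 2.898×10⁻³/1.431×10⁻⁶ = 2025.16 K.
Lateral area A = 2πrL = 2π×5.13×10⁻⁵×9.91×10⁻³ = 3.19426×10⁻⁶ m².
Then P = εσAT⁴ = 0.232×5.670×10⁻⁸×3.19426×10⁻⁶×(2025.16)⁴ = 0.707 W.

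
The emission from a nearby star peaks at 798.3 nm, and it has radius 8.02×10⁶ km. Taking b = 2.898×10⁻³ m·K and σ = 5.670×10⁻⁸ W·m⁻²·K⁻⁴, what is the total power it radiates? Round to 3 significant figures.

Wien's law: T = b/λ_max = 2.898×10⁻³/7.983×10⁻⁷ = 3630.21 K.
Surface area A = 4πR² = 4π(8.02×10⁹ m)² = 8.08274×10²⁰ m².
Then P = σAT⁴ = 5.670×10⁻⁸×8.08274×10²⁰×(3630.21)⁴ = 7.96×10²⁷ W.

P ≈ 7.96×10²⁷ W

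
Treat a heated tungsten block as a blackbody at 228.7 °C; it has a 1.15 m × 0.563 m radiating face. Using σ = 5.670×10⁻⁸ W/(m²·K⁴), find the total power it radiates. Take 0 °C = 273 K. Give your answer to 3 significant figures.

P ≈ 2.33×10³ W

T = 228.7 °C + 273 = 501.7 K.
Area A = 1.15 × 0.563 = 0.64745 m².
P = σAT⁴ = 5.670×10⁻⁸ × 0.64745 × (501.7)⁴ = 2.33×10³ W.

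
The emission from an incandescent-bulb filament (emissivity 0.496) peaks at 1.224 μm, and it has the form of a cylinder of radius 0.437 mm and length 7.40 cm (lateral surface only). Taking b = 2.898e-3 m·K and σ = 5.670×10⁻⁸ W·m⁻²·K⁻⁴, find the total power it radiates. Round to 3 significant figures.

P ≈ 180 W

Wien's law: T = b/λ_max = 2.898×10⁻³/1.224×10⁻⁶ = 2367.65 K.
Lateral area A = 2πrL = 2π×4.37×10⁻⁴×0.0740 = 2.03186×10⁻⁴ m².
Then P = εσAT⁴ = 0.496×5.670×10⁻⁸×2.03186×10⁻⁴×(2367.65)⁴ = 180 W.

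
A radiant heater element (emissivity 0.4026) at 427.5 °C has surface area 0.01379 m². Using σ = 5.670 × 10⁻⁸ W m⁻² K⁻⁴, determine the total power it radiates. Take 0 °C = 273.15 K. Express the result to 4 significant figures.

P ≈ 75.86 W

T = 427.5 °C + 273.15 = 700.65 K.
Area A = 0.01379 m².
P = εσAT⁴ = 0.4026 × 5.670×10⁻⁸ × 0.01379 × (700.65)⁴ = 75.86 W.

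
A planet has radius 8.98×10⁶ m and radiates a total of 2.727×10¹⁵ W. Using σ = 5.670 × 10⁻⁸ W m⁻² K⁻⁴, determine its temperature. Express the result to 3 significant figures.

T ≈ 83.0 K

Surface area A = 4πR² = 4π(8.98×10⁶ m)² = 1.01336×10¹⁵ m².
P = σAT⁴ ⇒ T = (P/(σA))^(1/4) = (2.727×10¹⁵/(5.670×10⁻⁸×1.01336×10¹⁵))^(1/4) = 83.0 K.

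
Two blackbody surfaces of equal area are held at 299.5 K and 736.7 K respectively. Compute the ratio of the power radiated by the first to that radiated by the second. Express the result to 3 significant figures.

With equal areas, P₁/P₂ = (T₁/T₂)⁴ = (299.5/736.7)⁴ = 0.0273.

P₁/P₂ ≈ 0.0273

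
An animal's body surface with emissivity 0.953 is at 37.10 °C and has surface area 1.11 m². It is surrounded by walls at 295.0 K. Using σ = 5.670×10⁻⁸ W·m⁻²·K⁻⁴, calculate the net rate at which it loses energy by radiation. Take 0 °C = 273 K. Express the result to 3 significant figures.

Net loss ≈ 100 W

T = 37.10 °C + 273 = 310.10 K.
Area A = 1.11 m².
Net radiated power P_net = εσA(T⁴ − T₀⁴) = 0.953×5.670×10⁻⁸×1.11×(310.10⁴ − 295.0⁴).
T⁴ − T₀⁴ = 9.24713×10⁹ − 7.57335×10⁹ = 1.67378×10⁹ K⁴, so P_net = 100 W.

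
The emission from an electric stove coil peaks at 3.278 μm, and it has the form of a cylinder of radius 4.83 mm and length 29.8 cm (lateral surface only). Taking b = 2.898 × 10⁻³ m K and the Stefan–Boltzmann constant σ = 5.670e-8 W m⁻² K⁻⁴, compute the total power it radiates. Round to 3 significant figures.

P ≈ 313 W

Wien's law: T = b/λ_max = 2.898×10⁻³/3.278×10⁻⁶ = 884.076 K.
Lateral area A = 2πrL = 2π×4.83×10⁻³×0.298 = 9.04364×10⁻³ m².
Then P = σAT⁴ = 5.670×10⁻⁸×9.04364×10⁻³×(884.076)⁴ = 313 W.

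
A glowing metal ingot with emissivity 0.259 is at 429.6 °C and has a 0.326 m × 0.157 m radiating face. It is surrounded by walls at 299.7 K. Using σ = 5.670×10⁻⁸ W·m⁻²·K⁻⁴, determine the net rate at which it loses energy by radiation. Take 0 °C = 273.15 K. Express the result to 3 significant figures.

T = 429.6 °C + 273.15 = 702.75 K.
Area A = 0.326 × 0.157 = 0.051182 m².
Net radiated power P_net = εσA(T⁴ − T₀⁴) = 0.259×5.670×10⁻⁸×0.051182×(702.75⁴ − 299.7⁴).
T⁴ − T₀⁴ = 2.43895×10¹¹ − 8.06765×10⁹ = 2.35827×10¹¹ K⁴, so P_net = 177 W.

Net loss ≈ 177 W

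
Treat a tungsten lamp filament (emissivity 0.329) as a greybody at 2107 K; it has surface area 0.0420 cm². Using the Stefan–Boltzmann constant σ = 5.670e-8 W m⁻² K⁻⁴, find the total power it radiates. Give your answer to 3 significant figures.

P ≈ 1.54 W

Area A = 0.0420 cm² = 4.20×10⁻⁶ m².
P = εσAT⁴ = 0.329 × 5.670×10⁻⁸ × 4.20×10⁻⁶ × (2107)⁴ = 1.54 W.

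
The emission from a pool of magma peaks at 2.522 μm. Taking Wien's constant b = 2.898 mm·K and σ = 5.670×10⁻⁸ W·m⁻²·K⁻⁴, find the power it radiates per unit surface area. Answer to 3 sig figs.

Wien's law: T = b/λ_max = 2.898×10⁻³/2.522×10⁻⁶ = 1149.09 K.
Then I = σT⁴ = 5.670×10⁻⁸×(1149.09)⁴ = 9.89×10⁴ W/m².

I ≈ 9.89×10⁴ W/m²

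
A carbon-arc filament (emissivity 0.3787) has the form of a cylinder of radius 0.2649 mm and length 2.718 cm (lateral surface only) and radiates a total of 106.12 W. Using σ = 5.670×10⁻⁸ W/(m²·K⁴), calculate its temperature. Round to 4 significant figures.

Lateral area A = 2πrL = 2π×2.649×10⁻⁴×0.02718 = 4.52388×10⁻⁵ m².
P = εσAT⁴ ⇒ T = (P/(εσA))^(1/4) = (106.12/(0.3787×5.670×10⁻⁸×4.52388×10⁻⁵))^(1/4) = 3233 K.

T ≈ 3233 K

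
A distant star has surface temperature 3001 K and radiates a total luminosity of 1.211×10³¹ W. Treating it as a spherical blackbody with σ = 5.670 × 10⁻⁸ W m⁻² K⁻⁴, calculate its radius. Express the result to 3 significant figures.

L = 4πR²σT⁴ ⇒ R = √(L/(4πσT⁴)).
σT⁴ = 4.59883×10⁶ W/m², so R = √(1.211×10³¹/(4π×4.59883×10⁶)) = 4.58×10¹¹ m.

R ≈ 4.58×10¹¹ m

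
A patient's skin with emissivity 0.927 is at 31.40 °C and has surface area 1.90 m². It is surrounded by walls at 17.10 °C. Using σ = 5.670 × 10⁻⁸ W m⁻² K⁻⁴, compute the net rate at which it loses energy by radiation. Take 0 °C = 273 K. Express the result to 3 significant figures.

Net loss ≈ 150 W

T = 31.40 °C + 273 = 304.40 K.
Surroundings: T = 17.10 °C + 273 = 290.10 K.
Area A = 1.90 m².
Net radiated power P_net = εσA(T⁴ − T₀⁴) = 0.927×5.670×10⁻⁸×1.90×(304.40⁴ − 290.10⁴).
T⁴ − T₀⁴ = 8.58576×10⁹ − 7.08257×10⁹ = 1.50319×10⁹ K⁴, so P_net = 150 W.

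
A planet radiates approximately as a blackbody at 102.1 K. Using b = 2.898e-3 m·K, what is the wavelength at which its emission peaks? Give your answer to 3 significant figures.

Wien's displacement law: λ_max = b/T = (2.898×10⁻³ m·K)/(102.1 K) = 2.838×10⁻⁵ m.
That is 28.4 μm, in the infrared range.

λ_max ≈ 28.4 μm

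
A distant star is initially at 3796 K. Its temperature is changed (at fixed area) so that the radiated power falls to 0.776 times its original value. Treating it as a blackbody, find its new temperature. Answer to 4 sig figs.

T₂ ≈ 3563 K

P ∝ T⁴, so T₂/T₁ = (P₂/P₁)^(1/4) = (0.776)^(1/4) = 0.938567.
T₂ = 3796 × 0.938567 = 3563 K.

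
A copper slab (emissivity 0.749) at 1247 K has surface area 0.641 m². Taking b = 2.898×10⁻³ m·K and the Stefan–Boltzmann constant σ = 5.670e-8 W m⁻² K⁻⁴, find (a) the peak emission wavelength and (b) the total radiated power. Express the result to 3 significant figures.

λ_max ≈ 2.32 μm; P ≈ 6.58×10⁴ W

(a) λ_max = b/T = 2.898×10⁻³/1247 = 2.324×10⁻⁶ m = 2.32 μm.
Area A = 0.641 m².
(b) P = εσAT⁴ = 0.749×5.670×10⁻⁸×0.641×(1247)⁴ = 6.58×10⁴ W.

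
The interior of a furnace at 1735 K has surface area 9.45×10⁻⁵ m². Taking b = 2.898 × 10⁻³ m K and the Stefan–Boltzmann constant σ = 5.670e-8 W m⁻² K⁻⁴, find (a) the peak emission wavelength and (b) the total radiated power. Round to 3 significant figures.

λ_max ≈ 1.67 μm; P ≈ 48.6 W

(a) λ_max = b/T = 2.898×10⁻³/1735 = 1.670×10⁻⁶ m = 1.67 μm.
Area A = 9.45×10⁻⁵ m².
(b) P = σAT⁴ = 5.670×10⁻⁸×9.45×10⁻⁵×(1735)⁴ = 48.6 W.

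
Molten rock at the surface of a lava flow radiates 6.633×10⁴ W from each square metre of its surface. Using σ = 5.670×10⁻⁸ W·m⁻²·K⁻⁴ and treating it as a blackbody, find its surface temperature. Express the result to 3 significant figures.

T ≈ 1.04×10³ K

I = σT⁴, so T = (I/σ)^(1/4) = (6.633×10⁴/(5.670×10⁻⁸))^(1/4) = 1.04×10³ K.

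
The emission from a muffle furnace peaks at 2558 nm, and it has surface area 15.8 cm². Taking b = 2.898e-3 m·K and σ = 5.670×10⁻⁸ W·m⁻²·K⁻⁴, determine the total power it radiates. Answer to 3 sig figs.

Wien's law: T = b/λ_max = 2.898×10⁻³/2.558×10⁻⁶ = 1132.92 K.
Area A = 15.8 cm² = 1.58×10⁻³ m².
Then P = σAT⁴ = 5.670×10⁻⁸×1.58×10⁻³×(1132.92)⁴ = 148 W.

P ≈ 148 W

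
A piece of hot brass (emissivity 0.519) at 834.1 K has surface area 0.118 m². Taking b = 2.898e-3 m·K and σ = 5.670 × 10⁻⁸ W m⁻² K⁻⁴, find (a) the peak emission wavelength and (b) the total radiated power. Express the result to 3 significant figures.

(a) λ_max = b/T = 2.898×10⁻³/834.1 = 3.474×10⁻⁶ m = 3.47 μm.
Area A = 0.118 m².
(b) P = εσAT⁴ = 0.519×5.670×10⁻⁸×0.118×(834.1)⁴ = 1.68×10³ W.

λ_max ≈ 3.47 μm; P ≈ 1.68×10³ W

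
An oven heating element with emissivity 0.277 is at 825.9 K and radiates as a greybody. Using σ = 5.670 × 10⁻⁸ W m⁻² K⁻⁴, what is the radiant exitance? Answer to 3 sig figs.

Stefan–Boltzmann: I = εσT⁴ = 0.277 × 5.670×10⁻⁸ × (825.9)⁴ = 7.31×10³ W/m².

I ≈ 7.31×10³ W/m²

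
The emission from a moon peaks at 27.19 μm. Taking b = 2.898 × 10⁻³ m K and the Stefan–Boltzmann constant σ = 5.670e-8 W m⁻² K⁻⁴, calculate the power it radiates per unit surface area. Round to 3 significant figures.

I ≈ 7.32 W/m²

Wien's law: T = b/λ_max = 2.898×10⁻³/2.719×10⁻⁵ = 106.583 K.
Then I = σT⁴ = 5.670×10⁻⁸×(106.583)⁴ = 7.32 W/m².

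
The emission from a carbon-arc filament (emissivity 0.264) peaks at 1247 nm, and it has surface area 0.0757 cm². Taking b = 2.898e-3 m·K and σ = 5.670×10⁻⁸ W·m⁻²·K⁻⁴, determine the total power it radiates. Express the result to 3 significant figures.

P ≈ 3.31 W

Wien's law: T = b/λ_max = 2.898×10⁻³/1.247×10⁻⁶ = 2323.98 K.
Area A = 0.0757 cm² = 7.57×10⁻⁶ m².
Then P = εσAT⁴ = 0.264×5.670×10⁻⁸×7.57×10⁻⁶×(2323.98)⁴ = 3.31 W.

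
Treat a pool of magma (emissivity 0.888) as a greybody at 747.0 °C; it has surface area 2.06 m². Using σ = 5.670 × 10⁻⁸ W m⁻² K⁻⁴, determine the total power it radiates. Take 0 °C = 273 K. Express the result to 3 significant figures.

T = 747.0 °C + 273 = 1020.0 K.
Area A = 2.06 m².
P = εσAT⁴ = 0.888 × 5.670×10⁻⁸ × 2.06 × (1020.0)⁴ = 1.12×10⁵ W.

P ≈ 1.12×10⁵ W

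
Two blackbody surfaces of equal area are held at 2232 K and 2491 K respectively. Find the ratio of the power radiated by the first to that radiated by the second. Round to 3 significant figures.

P₁/P₂ ≈ 0.645

With equal areas, P₁/P₂ = (T₁/T₂)⁴ = (2232/2491)⁴ = 0.645.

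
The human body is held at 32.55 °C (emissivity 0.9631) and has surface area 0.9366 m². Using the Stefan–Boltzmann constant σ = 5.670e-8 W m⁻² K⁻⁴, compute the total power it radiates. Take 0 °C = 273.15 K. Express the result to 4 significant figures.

T = 32.55 °C + 273.15 = 305.70 K.
Area A = 0.9366 m².
P = εσAT⁴ = 0.9631 × 5.670×10⁻⁸ × 0.9366 × (305.70)⁴ = 446.7 W.

P ≈ 446.7 W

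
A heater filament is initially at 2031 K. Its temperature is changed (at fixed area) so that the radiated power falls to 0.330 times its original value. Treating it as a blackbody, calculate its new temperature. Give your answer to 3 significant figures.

T₂ ≈ 1.54×10³ K

P ∝ T⁴, so T₂/T₁ = (P₂/P₁)^(1/4) = (0.330)^(1/4) = 0.757929.
T₂ = 2031 × 0.757929 = 1.54×10³ K.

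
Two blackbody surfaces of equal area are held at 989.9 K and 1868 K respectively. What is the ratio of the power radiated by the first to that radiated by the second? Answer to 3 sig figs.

P₁/P₂ ≈ 0.0789

With equal areas, P₁/P₂ = (T₁/T₂)⁴ = (989.9/1868)⁴ = 0.0789.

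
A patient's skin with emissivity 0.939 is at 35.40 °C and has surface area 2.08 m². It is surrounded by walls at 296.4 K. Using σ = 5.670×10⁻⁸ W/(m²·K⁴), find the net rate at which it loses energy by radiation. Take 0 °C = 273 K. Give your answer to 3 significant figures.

Net loss ≈ 147 W

T = 35.40 °C + 273 = 308.40 K.
Area A = 2.08 m².
Net radiated power P_net = εσA(T⁴ − T₀⁴) = 0.939×5.670×10⁻⁸×2.08×(308.40⁴ − 296.4⁴).
T⁴ − T₀⁴ = 9.04602×10⁹ − 7.71814×10⁹ = 1.32788×10⁹ K⁴, so P_net = 147 W.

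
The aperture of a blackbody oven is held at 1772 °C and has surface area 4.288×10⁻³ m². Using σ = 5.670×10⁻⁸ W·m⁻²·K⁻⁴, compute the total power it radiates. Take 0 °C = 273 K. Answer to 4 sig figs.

P ≈ 4252 W

T = 1772 °C + 273 = 2045 K.
Area A = 4.288×10⁻³ m².
P = σAT⁴ = 5.670×10⁻⁸ × 4.288×10⁻³ × (2045)⁴ = 4252 W.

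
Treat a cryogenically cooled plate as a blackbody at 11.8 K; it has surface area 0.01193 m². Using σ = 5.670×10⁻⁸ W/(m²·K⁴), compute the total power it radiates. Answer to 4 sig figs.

P ≈ 1.311×10⁻⁵ W

Area A = 0.01193 m².
P = σAT⁴ = 5.670×10⁻⁸ × 0.01193 × (11.8)⁴ = 1.311×10⁻⁵ W.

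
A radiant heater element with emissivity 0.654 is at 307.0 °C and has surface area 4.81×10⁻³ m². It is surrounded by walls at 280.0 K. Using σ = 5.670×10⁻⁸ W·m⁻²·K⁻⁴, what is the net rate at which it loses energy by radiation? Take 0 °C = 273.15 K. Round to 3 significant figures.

Net loss ≈ 19.1 W

T = 307.0 °C + 273.15 = 580.15 K.
Area A = 4.81×10⁻³ m².
Net radiated power P_net = εσA(T⁴ − T₀⁴) = 0.654×5.670×10⁻⁸×4.81×10⁻³×(580.15⁴ − 280.0⁴).
T⁴ − T₀⁴ = 1.13282×10¹¹ − 6.14656×10⁹ = 1.07135×10¹¹ K⁴, so P_net = 19.1 W.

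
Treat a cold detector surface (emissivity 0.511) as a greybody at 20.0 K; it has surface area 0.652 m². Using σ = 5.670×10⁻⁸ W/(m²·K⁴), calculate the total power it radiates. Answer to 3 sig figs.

Area A = 0.652 m².
P = εσAT⁴ = 0.511 × 5.670×10⁻⁸ × 0.652 × (20.0)⁴ = 3.02×10⁻³ W.

P ≈ 3.02×10⁻³ W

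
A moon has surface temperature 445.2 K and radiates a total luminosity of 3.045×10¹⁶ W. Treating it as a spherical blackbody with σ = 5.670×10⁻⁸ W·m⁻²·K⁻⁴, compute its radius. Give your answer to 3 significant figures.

L = 4πR²σT⁴ ⇒ R = √(L/(4πσT⁴)).
σT⁴ = 2227.43 W/m², so R = √(3.045×10¹⁶/(4π×2227.43)) = 1.04×10⁶ m.

R ≈ 1.04×10⁶ m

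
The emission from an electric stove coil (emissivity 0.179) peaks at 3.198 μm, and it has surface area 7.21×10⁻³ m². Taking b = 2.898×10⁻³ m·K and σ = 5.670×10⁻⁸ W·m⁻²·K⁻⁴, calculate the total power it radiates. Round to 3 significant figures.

P ≈ 49.3 W

Wien's law: T = b/λ_max = 2.898×10⁻³/3.198×10⁻⁶ = 906.191 K.
Area A = 7.21×10⁻³ m².
Then P = εσAT⁴ = 0.179×5.670×10⁻⁸×7.21×10⁻³×(906.191)⁴ = 49.3 W.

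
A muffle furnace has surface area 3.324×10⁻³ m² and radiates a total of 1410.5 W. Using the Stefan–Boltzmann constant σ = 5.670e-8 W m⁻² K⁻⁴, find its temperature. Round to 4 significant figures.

T ≈ 1654 K

Area A = 3.324×10⁻³ m².
P = σAT⁴ ⇒ T = (P/(σA))^(1/4) = (1410.5/(5.670×10⁻⁸×3.324×10⁻³))^(1/4) = 1654 K.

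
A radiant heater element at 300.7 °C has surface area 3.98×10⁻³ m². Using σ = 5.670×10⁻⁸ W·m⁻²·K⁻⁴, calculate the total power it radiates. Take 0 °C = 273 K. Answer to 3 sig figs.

P ≈ 24.4 W

T = 300.7 °C + 273 = 573.7 K.
Area A = 3.98×10⁻³ m².
P = σAT⁴ = 5.670×10⁻⁸ × 3.98×10⁻³ × (573.7)⁴ = 24.4 W.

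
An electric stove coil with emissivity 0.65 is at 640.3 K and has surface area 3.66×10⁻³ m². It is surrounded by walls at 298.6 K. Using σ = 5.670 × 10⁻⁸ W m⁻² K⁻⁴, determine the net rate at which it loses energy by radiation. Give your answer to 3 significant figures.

Net loss ≈ 21.6 W

Area A = 3.66×10⁻³ m².
Net radiated power P_net = εσA(T⁴ − T₀⁴) = 0.65×5.670×10⁻⁸×3.66×10⁻³×(640.3⁴ − 298.6⁴).
T⁴ − T₀⁴ = 1.68087×10¹¹ − 7.94986×10⁹ = 1.60137×10¹¹ K⁴, so P_net = 21.6 W.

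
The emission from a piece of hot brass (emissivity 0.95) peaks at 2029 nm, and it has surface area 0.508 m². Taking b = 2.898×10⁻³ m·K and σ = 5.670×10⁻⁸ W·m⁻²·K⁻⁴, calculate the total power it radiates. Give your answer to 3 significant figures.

Wien's law: T = b/λ_max = 2.898×10⁻³/2.029×10⁻⁶ = 1428.29 K.
Area A = 0.508 m².
Then P = εσAT⁴ = 0.95×5.670×10⁻⁸×0.508×(1428.29)⁴ = 1.14×10⁵ W.

P ≈ 1.14×10⁵ W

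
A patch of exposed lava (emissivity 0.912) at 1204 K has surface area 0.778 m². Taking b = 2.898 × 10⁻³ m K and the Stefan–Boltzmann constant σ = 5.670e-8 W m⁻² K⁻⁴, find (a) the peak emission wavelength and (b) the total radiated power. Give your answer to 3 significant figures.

(a) λ_max = b/T = 2.898×10⁻³/1204 = 2.407×10⁻⁶ m = 2.41×10³ nm.
Area A = 0.778 m².
(b) P = εσAT⁴ = 0.912×5.670×10⁻⁸×0.778×(1204)⁴ = 8.45×10⁴ W.

λ_max ≈ 2.41×10³ nm; P ≈ 8.45×10⁴ W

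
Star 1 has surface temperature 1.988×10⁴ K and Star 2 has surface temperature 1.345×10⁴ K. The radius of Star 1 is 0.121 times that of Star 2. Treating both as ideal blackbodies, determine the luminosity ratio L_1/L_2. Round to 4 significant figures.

L_1/L_2 ≈ 0.06988

L ∝ R²T⁴, so L_1/L_2 = (R_1/R_2)²(T_1/T_2)⁴ = (0.121)² × (1.988×10⁴/1.345×10⁴)⁴ = 0.014641 × 4.77283 = 0.06988.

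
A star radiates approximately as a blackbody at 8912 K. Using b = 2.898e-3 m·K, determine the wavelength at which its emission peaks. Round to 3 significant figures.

Wien's displacement law: λ_max = b/T = (2.898×10⁻³ m·K)/(8912 K) = 3.252×10⁻⁷ m.
That is 325 nm, in the ultraviolet range.

λ_max ≈ 325 nm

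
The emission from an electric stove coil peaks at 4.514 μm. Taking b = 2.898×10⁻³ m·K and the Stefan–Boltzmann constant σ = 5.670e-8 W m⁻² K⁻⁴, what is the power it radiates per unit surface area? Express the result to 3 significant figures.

Wien's law: T = b/λ_max = 2.898×10⁻³/4.514×10⁻⁶ = 642.003 K.
Then I = σT⁴ = 5.670×10⁻⁸×(642.003)⁴ = 9.63×10³ W/m².

I ≈ 9.63×10³ W/m²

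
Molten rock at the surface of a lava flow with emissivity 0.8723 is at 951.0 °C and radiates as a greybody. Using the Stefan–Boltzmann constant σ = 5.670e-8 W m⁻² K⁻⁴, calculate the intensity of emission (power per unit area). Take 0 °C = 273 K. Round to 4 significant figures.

I ≈ 1.110×10⁵ W/m²

T = 951.0 °C + 273 = 1224.0 K.
Stefan–Boltzmann: I = εσT⁴ = 0.8723 × 5.670×10⁻⁸ × (1224.0)⁴ = 1.110×10⁵ W/m².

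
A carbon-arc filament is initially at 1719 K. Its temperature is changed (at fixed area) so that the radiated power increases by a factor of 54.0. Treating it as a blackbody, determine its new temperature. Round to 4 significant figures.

P ∝ T⁴, so T₂/T₁ = (P₂/P₁)^(1/4) = (54.0)^(1/4) = 2.71081.
T₂ = 1719 × 2.71081 = 4660 K.

T₂ ≈ 4660 K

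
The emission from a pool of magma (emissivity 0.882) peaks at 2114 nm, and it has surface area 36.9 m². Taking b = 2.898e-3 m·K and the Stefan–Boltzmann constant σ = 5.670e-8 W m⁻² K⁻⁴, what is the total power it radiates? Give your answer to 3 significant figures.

Wien's law: T = b/λ_max = 2.898×10⁻³/2.114×10⁻⁶ = 1370.86 K.
Area A = 36.9 m².
Then P = εσAT⁴ = 0.882×5.670×10⁻⁸×36.9×(1370.86)⁴ = 6.52×10⁶ W.

P ≈ 6.52×10⁶ W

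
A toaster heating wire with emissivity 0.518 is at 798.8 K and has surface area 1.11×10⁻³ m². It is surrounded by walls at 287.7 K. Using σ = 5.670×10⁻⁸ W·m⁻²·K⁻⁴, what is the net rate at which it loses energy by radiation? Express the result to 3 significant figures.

Area A = 1.11×10⁻³ m².
Net radiated power P_net = εσA(T⁴ − T₀⁴) = 0.518×5.670×10⁻⁸×1.11×10⁻³×(798.8⁴ − 287.7⁴).
T⁴ − T₀⁴ = 4.07148×10¹¹ − 6.85109×10⁹ = 4.00297×10¹¹ K⁴, so P_net = 13.1 W.

Net loss ≈ 13.1 W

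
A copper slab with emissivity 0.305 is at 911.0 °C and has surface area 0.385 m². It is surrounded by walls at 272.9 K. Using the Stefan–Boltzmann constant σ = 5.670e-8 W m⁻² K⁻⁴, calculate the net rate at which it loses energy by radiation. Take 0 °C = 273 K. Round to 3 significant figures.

Net loss ≈ 1.30×10⁴ W

T = 911.0 °C + 273 = 1184.0 K.
Area A = 0.385 m².
Net radiated power P_net = εσA(T⁴ − T₀⁴) = 0.305×5.670×10⁻⁸×0.385×(1184.0⁴ − 272.9⁴).
T⁴ − T₀⁴ = 1.96520×10¹² − 5.54644×10⁹ = 1.95965×10¹² K⁴, so P_net = 1.30×10⁴ W.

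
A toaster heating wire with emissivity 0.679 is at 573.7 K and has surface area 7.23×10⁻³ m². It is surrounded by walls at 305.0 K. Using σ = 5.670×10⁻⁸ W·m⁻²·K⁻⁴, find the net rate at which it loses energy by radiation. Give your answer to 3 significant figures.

Net loss ≈ 27.7 W

Area A = 7.23×10⁻³ m².
Net radiated power P_net = εσA(T⁴ − T₀⁴) = 0.679×5.670×10⁻⁸×7.23×10⁻³×(573.7⁴ − 305.0⁴).
T⁴ − T₀⁴ = 1.08328×10¹¹ − 8.65365×10⁹ = 9.96744×10¹⁰ K⁴, so P_net = 27.7 W.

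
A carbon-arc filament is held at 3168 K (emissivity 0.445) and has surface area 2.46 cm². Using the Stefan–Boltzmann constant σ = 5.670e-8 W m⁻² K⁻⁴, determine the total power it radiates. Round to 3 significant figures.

P ≈ 625 W

Area A = 2.46 cm² = 2.46×10⁻⁴ m².
P = εσAT⁴ = 0.445 × 5.670×10⁻⁸ × 2.46×10⁻⁴ × (3168)⁴ = 625 W.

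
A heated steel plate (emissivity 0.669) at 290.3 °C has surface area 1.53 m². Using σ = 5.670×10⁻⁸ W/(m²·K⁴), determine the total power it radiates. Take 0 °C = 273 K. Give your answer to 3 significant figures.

P ≈ 5.84×10³ W

T = 290.3 °C + 273 = 563.3 K.
Area A = 1.53 m².
P = εσAT⁴ = 0.669 × 5.670×10⁻⁸ × 1.53 × (563.3)⁴ = 5.84×10³ W.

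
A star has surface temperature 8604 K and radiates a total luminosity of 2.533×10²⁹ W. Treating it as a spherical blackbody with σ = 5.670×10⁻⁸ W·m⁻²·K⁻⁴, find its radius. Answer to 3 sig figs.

L = 4πR²σT⁴ ⇒ R = √(L/(4πσT⁴)).
σT⁴ = 3.10731×10⁸ W/m², so R = √(2.533×10²⁹/(4π×3.10731×10⁸)) = 8.05×10⁹ m.

R ≈ 8.05×10⁹ m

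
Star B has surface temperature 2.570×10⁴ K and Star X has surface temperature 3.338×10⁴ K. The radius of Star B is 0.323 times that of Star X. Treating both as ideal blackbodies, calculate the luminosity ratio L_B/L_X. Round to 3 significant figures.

L_B/L_X ≈ 0.0367

L ∝ R²T⁴, so L_B/L_X = (R_B/R_X)²(T_B/T_X)⁴ = (0.323)² × (2.570×10⁴/3.338×10⁴)⁴ = 0.104329 × 0.351388 = 0.0367.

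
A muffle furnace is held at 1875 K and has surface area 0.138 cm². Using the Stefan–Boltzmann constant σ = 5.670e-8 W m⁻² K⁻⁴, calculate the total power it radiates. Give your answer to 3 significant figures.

Area A = 0.138 cm² = 1.38×10⁻⁵ m².
P = σAT⁴ = 5.670×10⁻⁸ × 1.38×10⁻⁵ × (1875)⁴ = 9.67 W.

P ≈ 9.67 W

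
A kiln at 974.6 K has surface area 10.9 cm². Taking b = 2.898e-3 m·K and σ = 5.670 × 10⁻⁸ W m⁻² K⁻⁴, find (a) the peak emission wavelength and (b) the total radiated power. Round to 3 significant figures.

(a) λ_max = b/T = 2.898×10⁻³/974.6 = 2.974×10⁻⁶ m = 2.97×10³ nm.
Area A = 10.9 cm² = 1.09×10⁻³ m².
(b) P = σAT⁴ = 5.670×10⁻⁸×1.09×10⁻³×(974.6)⁴ = 55.8 W.

λ_max ≈ 2.97×10³ nm; P ≈ 55.8 W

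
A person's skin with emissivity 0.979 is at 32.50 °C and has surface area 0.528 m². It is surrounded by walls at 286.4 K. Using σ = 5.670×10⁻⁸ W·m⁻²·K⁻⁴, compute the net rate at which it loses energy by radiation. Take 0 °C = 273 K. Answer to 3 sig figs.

Net loss ≈ 58.1 W

T = 32.50 °C + 273 = 305.50 K.
Area A = 0.528 m².
Net radiated power P_net = εσA(T⁴ − T₀⁴) = 0.979×5.670×10⁻⁸×0.528×(305.50⁴ − 286.4⁴).
T⁴ − T₀⁴ = 8.71054×10⁹ − 6.72809×10⁹ = 1.98245×10⁹ K⁴, so P_net = 58.1 W.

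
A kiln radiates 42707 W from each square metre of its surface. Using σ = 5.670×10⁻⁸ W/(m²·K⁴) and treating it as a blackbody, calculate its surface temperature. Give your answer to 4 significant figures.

I = σT⁴, so T = (I/σ)^(1/4) = (42707/(5.670×10⁻⁸))^(1/4) = 931.6 K.

T ≈ 931.6 K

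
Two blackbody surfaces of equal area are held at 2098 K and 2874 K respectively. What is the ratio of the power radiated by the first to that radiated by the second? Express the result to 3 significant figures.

P₁/P₂ ≈ 0.284

With equal areas, P₁/P₂ = (T₁/T₂)⁴ = (2098/2874)⁴ = 0.284.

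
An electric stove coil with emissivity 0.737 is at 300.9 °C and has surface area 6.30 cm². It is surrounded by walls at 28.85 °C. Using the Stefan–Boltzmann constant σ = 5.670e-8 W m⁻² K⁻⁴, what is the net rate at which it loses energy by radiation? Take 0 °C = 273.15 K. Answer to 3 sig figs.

T = 300.9 °C + 273.15 = 574.05 K.
Surroundings: T = 28.85 °C + 273.15 = 302.00 K.
Area A = 6.30 cm² = 6.30×10⁻⁴ m².
Net radiated power P_net = εσA(T⁴ − T₀⁴) = 0.737×5.670×10⁻⁸×6.30×10⁻⁴×(574.05⁴ − 302.00⁴).
T⁴ − T₀⁴ = 1.08592×10¹¹ − 8.31817×10⁹ = 1.00274×10¹¹ K⁴, so P_net = 2.64 W.

Net loss ≈ 2.64 W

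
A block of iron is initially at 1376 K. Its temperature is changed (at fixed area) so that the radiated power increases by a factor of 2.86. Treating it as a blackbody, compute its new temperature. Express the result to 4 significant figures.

T₂ ≈ 1789 K

P ∝ T⁴, so T₂/T₁ = (P₂/P₁)^(1/4) = (2.86)^(1/4) = 1.30044.
T₂ = 1376 × 1.30044 = 1789 K.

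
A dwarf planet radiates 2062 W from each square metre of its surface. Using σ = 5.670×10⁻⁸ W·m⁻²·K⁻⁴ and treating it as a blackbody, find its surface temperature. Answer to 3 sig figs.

T ≈ 437 K

I = σT⁴, so T = (I/σ)^(1/4) = (2062/(5.670×10⁻⁸))^(1/4) = 437 K.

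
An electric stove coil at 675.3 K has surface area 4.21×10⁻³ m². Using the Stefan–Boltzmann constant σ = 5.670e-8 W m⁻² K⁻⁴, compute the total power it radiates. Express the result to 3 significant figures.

P ≈ 49.6 W

Area A = 4.21×10⁻³ m².
P = σAT⁴ = 5.670×10⁻⁸ × 4.21×10⁻³ × (675.3)⁴ = 49.6 W.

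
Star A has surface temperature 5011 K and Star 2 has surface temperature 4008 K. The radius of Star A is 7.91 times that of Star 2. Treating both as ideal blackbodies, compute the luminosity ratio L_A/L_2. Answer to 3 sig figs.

L ∝ R²T⁴, so L_A/L_2 = (R_A/R_2)²(T_A/T_2)⁴ = (7.91)² × (5011/4008)⁴ = 62.5681 × 2.44336 = 153.

L_A/L_2 ≈ 153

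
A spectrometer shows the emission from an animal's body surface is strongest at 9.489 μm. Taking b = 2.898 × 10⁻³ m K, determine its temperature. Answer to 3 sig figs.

Wien's law gives T = b/λ_max = (2.898×10⁻³ m·K)/(9.489×10⁻⁶ m) = 305 K.

T ≈ 305 K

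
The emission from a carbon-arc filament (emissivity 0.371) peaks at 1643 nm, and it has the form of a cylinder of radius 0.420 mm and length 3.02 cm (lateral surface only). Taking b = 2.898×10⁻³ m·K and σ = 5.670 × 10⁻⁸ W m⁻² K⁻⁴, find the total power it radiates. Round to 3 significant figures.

P ≈ 16.2 W

Wien's law: T = b/λ_max = 2.898×10⁻³/1.643×10⁻⁶ = 1763.85 K.
Lateral area A = 2πrL = 2π×4.20×10⁻⁴×0.0302 = 7.96959×10⁻⁵ m².
Then P = εσAT⁴ = 0.371×5.670×10⁻⁸×7.96959×10⁻⁵×(1763.85)⁴ = 16.2 W.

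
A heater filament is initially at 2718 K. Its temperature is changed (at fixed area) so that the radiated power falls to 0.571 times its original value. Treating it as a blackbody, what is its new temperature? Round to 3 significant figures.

T₂ ≈ 2.36×10³ K

P ∝ T⁴, so T₂/T₁ = (P₂/P₁)^(1/4) = (0.571)^(1/4) = 0.869279.
T₂ = 2718 × 0.869279 = 2.36×10³ K.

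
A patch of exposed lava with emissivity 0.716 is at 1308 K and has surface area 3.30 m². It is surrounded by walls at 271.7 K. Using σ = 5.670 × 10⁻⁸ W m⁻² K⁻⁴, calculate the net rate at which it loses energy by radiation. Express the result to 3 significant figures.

Area A = 3.30 m².
Net radiated power P_net = εσA(T⁴ − T₀⁴) = 0.716×5.670×10⁻⁸×3.30×(1308⁴ − 271.7⁴).
T⁴ − T₀⁴ = 2.92706×10¹² − 5.44952×10⁹ = 2.92161×10¹² K⁴, so P_net = 3.91×10⁵ W.

Net loss ≈ 3.91×10⁵ W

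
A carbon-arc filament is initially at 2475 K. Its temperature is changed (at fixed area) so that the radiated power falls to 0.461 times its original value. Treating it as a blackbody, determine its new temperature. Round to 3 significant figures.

T₂ ≈ 2.04×10³ K

P ∝ T⁴, so T₂/T₁ = (P₂/P₁)^(1/4) = (0.461)^(1/4) = 0.823996.
T₂ = 2475 × 0.823996 = 2.04×10³ K.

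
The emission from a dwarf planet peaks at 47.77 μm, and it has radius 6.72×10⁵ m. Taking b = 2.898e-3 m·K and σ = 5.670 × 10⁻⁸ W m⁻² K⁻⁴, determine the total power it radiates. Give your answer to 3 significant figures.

Wien's law: T = b/λ_max = 2.898×10⁻³/4.777×10⁻⁵ = 60.6657 K.
Surface area A = 4πR² = 4π(6.72×10⁵ m)² = 5.67477×10¹² m².
Then P = σAT⁴ = 5.670×10⁻⁸×5.67477×10¹²×(60.6657)⁴ = 4.36×10¹² W.

P ≈ 4.36×10¹² W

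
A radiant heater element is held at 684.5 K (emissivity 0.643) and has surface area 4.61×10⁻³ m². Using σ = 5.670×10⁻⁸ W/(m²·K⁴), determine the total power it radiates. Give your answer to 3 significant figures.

Area A = 4.61×10⁻³ m².
P = εσAT⁴ = 0.643 × 5.670×10⁻⁸ × 4.61×10⁻³ × (684.5)⁴ = 36.9 W.

P ≈ 36.9 W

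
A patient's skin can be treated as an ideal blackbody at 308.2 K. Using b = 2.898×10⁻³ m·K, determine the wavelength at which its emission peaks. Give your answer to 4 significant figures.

Wien's displacement law: λ_max = b/T = (2.898×10⁻³ m·K)/(308.2 K) = 9.4030×10⁻⁶ m.
That is 9.403 μm, in the infrared range.

λ_max ≈ 9.403 μm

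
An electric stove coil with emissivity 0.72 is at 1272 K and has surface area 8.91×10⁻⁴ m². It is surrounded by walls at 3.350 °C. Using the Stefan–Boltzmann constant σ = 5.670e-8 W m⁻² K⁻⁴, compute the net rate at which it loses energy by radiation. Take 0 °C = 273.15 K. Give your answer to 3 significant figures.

Net loss ≈ 95.0 W

Surroundings: T = 3.350 °C + 273.15 = 276.500 K.
Area A = 8.91×10⁻⁴ m².
Net radiated power P_net = εσA(T⁴ − T₀⁴) = 0.72×5.670×10⁻⁸×8.91×10⁻⁴×(1272⁴ − 276.500⁴).
T⁴ − T₀⁴ = 2.61787×10¹² − 5.84495×10⁹ = 2.61203×10¹² K⁴, so P_net = 95.0 W.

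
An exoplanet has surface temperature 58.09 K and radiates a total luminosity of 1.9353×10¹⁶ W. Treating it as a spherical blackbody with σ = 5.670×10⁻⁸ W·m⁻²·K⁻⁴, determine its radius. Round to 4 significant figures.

L = 4πR²σT⁴ ⇒ R = √(L/(4πσT⁴)).
σT⁴ = 0.645637 W/m², so R = √(1.9353×10¹⁶/(4π×0.645637)) = 4.884×10⁷ m.

R ≈ 4.884×10⁷ m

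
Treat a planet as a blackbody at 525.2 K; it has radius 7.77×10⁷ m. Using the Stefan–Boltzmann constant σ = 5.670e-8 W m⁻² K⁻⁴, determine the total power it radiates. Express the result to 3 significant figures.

P ≈ 3.27×10²⁰ W

Surface area A = 4πR² = 4π(7.77×10⁷ m)² = 7.58668×10¹⁶ m².
P = σAT⁴ = 5.670×10⁻⁸ × 7.58668×10¹⁶ × (525.2)⁴ = 3.27×10²⁰ W.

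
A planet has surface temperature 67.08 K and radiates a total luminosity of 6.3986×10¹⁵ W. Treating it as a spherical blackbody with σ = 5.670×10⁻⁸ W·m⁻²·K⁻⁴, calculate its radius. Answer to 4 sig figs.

R ≈ 2.106×10⁷ m

L = 4πR²σT⁴ ⇒ R = √(L/(4πσT⁴)).
σT⁴ = 1.14804 W/m², so R = √(6.3986×10¹⁵/(4π×1.14804)) = 2.106×10⁷ m.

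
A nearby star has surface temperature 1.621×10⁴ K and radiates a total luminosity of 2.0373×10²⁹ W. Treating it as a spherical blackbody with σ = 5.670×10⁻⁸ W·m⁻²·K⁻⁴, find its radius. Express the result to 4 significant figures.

L = 4πR²σT⁴ ⇒ R = √(L/(4πσT⁴)).
σT⁴ = 3.91485×10⁹ W/m², so R = √(2.0373×10²⁹/(4π×3.91485×10⁹)) = 2.035×10⁹ m.

R ≈ 2.035×10⁹ m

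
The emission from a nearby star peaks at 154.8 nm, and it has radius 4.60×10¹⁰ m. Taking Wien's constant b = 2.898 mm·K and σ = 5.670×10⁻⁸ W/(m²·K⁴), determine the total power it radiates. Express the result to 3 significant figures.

P ≈ 1.85×10³² W

Wien's law: T = b/λ_max = 2.898×10⁻³/1.548×10⁻⁷ = 18720.9 K.
Surface area A = 4πR² = 4π(4.60×10¹⁰ m)² = 2.65904×10²² m².
Then P = σAT⁴ = 5.670×10⁻⁸×2.65904×10²²×(18720.9)⁴ = 1.85×10³² W.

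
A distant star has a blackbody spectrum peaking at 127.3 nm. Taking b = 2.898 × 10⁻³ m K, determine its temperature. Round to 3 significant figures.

T ≈ 2.28×10⁴ K

Wien's law gives T = b/λ_max = (2.898×10⁻³ m·K)/(1.273×10⁻⁷ m) = 2.28×10⁴ K.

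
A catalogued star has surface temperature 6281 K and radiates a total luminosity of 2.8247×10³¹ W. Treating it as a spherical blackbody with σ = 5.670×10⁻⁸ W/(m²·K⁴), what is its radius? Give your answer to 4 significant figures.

L = 4πR²σT⁴ ⇒ R = √(L/(4πσT⁴)).
σT⁴ = 8.82467×10⁷ W/m², so R = √(2.8247×10³¹/(4π×8.82467×10⁷)) = 1.596×10¹¹ m.

R ≈ 1.596×10¹¹ m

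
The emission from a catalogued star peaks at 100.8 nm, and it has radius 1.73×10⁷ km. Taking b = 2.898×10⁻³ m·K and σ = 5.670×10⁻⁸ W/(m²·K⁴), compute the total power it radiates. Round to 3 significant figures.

P ≈ 1.46×10³² W

Wien's law: T = b/λ_max = 2.898×10⁻³/1.008×10⁻⁷ = 28750.0 K.
Surface area A = 4πR² = 4π(1.73×10¹⁰ m)² = 3.76099×10²¹ m².
Then P = σAT⁴ = 5.670×10⁻⁸×3.76099×10²¹×(28750.0)⁴ = 1.46×10³² W.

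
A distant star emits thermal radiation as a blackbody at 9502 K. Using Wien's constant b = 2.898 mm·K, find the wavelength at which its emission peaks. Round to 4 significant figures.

λ_max ≈ 0.3050 μm

Wien's displacement law: λ_max = b/T = (2.898×10⁻³ m·K)/(9502 K) = 3.0499×10⁻⁷ m.
That is 0.3050 μm, in the ultraviolet range.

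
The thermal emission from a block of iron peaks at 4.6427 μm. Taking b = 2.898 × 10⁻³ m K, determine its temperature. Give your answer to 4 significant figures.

Wien's law gives T = b/λ_max = (2.898×10⁻³ m·K)/(4.6427×10⁻⁶ m) = 624.2 K.

T ≈ 624.2 K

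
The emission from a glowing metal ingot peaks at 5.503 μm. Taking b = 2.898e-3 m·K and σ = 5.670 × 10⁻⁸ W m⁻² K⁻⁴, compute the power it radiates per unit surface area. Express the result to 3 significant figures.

I ≈ 4.36×10³ W/m²

Wien's law: T = b/λ_max = 2.898×10⁻³/5.503×10⁻⁶ = 526.622 K.
Then I = σT⁴ = 5.670×10⁻⁸×(526.622)⁴ = 4.36×10³ W/m².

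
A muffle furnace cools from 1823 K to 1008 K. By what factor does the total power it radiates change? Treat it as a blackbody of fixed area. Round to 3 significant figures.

P₂/P₁ ≈ 0.0935

P ∝ T⁴, so P₂/P₁ = (T₂/T₁)⁴ = (1008/1823)⁴ = (0.552935)⁴ = 0.0935.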